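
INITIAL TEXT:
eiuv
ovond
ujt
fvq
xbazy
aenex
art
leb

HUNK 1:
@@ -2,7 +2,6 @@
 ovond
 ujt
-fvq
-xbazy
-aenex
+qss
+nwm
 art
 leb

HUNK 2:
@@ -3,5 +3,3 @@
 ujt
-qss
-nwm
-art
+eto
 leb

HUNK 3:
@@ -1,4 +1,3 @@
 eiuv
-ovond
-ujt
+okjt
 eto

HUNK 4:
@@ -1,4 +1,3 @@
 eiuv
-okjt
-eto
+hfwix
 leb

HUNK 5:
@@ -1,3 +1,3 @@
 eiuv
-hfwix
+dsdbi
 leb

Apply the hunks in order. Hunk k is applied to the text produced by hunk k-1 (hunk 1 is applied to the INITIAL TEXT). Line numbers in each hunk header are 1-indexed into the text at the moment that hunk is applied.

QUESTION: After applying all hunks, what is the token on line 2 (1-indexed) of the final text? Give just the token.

Hunk 1: at line 2 remove [fvq,xbazy,aenex] add [qss,nwm] -> 7 lines: eiuv ovond ujt qss nwm art leb
Hunk 2: at line 3 remove [qss,nwm,art] add [eto] -> 5 lines: eiuv ovond ujt eto leb
Hunk 3: at line 1 remove [ovond,ujt] add [okjt] -> 4 lines: eiuv okjt eto leb
Hunk 4: at line 1 remove [okjt,eto] add [hfwix] -> 3 lines: eiuv hfwix leb
Hunk 5: at line 1 remove [hfwix] add [dsdbi] -> 3 lines: eiuv dsdbi leb
Final line 2: dsdbi

Answer: dsdbi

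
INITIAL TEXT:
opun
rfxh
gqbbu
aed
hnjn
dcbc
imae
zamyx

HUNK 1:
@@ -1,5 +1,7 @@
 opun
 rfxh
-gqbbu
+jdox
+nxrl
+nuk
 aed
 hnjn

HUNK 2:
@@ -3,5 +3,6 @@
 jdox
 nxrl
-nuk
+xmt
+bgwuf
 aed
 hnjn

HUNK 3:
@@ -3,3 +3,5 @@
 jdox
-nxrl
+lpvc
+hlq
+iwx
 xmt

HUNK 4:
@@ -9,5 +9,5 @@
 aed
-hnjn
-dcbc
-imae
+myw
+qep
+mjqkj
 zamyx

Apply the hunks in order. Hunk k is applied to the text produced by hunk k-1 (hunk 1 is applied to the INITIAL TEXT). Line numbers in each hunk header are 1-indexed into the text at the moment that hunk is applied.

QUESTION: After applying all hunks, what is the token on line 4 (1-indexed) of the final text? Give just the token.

Answer: lpvc

Derivation:
Hunk 1: at line 1 remove [gqbbu] add [jdox,nxrl,nuk] -> 10 lines: opun rfxh jdox nxrl nuk aed hnjn dcbc imae zamyx
Hunk 2: at line 3 remove [nuk] add [xmt,bgwuf] -> 11 lines: opun rfxh jdox nxrl xmt bgwuf aed hnjn dcbc imae zamyx
Hunk 3: at line 3 remove [nxrl] add [lpvc,hlq,iwx] -> 13 lines: opun rfxh jdox lpvc hlq iwx xmt bgwuf aed hnjn dcbc imae zamyx
Hunk 4: at line 9 remove [hnjn,dcbc,imae] add [myw,qep,mjqkj] -> 13 lines: opun rfxh jdox lpvc hlq iwx xmt bgwuf aed myw qep mjqkj zamyx
Final line 4: lpvc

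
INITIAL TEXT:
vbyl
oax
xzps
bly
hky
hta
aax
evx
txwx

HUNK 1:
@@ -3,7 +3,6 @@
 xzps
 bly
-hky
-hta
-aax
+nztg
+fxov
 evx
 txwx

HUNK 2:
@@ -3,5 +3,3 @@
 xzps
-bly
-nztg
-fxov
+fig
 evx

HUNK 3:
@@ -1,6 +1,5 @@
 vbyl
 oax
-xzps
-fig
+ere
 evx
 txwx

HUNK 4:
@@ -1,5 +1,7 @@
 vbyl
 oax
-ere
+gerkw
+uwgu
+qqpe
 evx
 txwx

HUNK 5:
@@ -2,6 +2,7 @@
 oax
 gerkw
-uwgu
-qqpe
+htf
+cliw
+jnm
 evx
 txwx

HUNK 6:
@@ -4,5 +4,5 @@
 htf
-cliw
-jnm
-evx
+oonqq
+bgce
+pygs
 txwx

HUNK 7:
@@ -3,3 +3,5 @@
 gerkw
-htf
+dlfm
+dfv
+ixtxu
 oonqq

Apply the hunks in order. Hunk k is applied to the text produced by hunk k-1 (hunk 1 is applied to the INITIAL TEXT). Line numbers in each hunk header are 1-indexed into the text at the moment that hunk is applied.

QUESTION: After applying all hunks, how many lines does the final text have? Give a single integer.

Hunk 1: at line 3 remove [hky,hta,aax] add [nztg,fxov] -> 8 lines: vbyl oax xzps bly nztg fxov evx txwx
Hunk 2: at line 3 remove [bly,nztg,fxov] add [fig] -> 6 lines: vbyl oax xzps fig evx txwx
Hunk 3: at line 1 remove [xzps,fig] add [ere] -> 5 lines: vbyl oax ere evx txwx
Hunk 4: at line 1 remove [ere] add [gerkw,uwgu,qqpe] -> 7 lines: vbyl oax gerkw uwgu qqpe evx txwx
Hunk 5: at line 2 remove [uwgu,qqpe] add [htf,cliw,jnm] -> 8 lines: vbyl oax gerkw htf cliw jnm evx txwx
Hunk 6: at line 4 remove [cliw,jnm,evx] add [oonqq,bgce,pygs] -> 8 lines: vbyl oax gerkw htf oonqq bgce pygs txwx
Hunk 7: at line 3 remove [htf] add [dlfm,dfv,ixtxu] -> 10 lines: vbyl oax gerkw dlfm dfv ixtxu oonqq bgce pygs txwx
Final line count: 10

Answer: 10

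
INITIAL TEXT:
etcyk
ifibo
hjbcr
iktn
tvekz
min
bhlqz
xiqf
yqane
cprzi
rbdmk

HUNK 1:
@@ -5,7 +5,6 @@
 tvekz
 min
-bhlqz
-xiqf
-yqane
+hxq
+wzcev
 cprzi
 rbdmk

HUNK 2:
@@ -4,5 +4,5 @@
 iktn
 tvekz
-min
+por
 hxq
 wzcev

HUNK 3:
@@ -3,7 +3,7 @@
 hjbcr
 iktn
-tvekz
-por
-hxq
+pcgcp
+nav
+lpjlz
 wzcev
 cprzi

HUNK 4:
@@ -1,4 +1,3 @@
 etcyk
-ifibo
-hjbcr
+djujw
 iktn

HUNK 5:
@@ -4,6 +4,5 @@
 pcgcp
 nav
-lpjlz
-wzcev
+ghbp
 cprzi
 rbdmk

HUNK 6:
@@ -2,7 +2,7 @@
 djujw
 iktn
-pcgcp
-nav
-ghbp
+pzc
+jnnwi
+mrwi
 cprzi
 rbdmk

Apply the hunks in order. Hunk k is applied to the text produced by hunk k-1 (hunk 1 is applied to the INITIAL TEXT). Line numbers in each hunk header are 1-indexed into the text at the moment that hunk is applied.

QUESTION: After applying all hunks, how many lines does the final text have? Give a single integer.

Hunk 1: at line 5 remove [bhlqz,xiqf,yqane] add [hxq,wzcev] -> 10 lines: etcyk ifibo hjbcr iktn tvekz min hxq wzcev cprzi rbdmk
Hunk 2: at line 4 remove [min] add [por] -> 10 lines: etcyk ifibo hjbcr iktn tvekz por hxq wzcev cprzi rbdmk
Hunk 3: at line 3 remove [tvekz,por,hxq] add [pcgcp,nav,lpjlz] -> 10 lines: etcyk ifibo hjbcr iktn pcgcp nav lpjlz wzcev cprzi rbdmk
Hunk 4: at line 1 remove [ifibo,hjbcr] add [djujw] -> 9 lines: etcyk djujw iktn pcgcp nav lpjlz wzcev cprzi rbdmk
Hunk 5: at line 4 remove [lpjlz,wzcev] add [ghbp] -> 8 lines: etcyk djujw iktn pcgcp nav ghbp cprzi rbdmk
Hunk 6: at line 2 remove [pcgcp,nav,ghbp] add [pzc,jnnwi,mrwi] -> 8 lines: etcyk djujw iktn pzc jnnwi mrwi cprzi rbdmk
Final line count: 8

Answer: 8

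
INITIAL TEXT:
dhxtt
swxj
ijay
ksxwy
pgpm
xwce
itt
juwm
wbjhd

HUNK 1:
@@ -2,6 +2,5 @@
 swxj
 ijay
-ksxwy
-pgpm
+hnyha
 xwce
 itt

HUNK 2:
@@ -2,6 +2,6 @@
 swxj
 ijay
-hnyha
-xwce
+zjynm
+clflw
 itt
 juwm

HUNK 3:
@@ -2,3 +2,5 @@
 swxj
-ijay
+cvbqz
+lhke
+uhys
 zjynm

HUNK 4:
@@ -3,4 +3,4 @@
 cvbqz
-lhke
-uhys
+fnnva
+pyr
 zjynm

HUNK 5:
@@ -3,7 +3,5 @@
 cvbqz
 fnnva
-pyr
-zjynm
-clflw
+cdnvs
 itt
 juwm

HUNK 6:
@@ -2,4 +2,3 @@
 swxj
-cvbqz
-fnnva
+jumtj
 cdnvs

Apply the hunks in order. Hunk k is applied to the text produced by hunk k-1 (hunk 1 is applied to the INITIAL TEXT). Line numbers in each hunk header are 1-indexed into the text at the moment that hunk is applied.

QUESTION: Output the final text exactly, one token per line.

Hunk 1: at line 2 remove [ksxwy,pgpm] add [hnyha] -> 8 lines: dhxtt swxj ijay hnyha xwce itt juwm wbjhd
Hunk 2: at line 2 remove [hnyha,xwce] add [zjynm,clflw] -> 8 lines: dhxtt swxj ijay zjynm clflw itt juwm wbjhd
Hunk 3: at line 2 remove [ijay] add [cvbqz,lhke,uhys] -> 10 lines: dhxtt swxj cvbqz lhke uhys zjynm clflw itt juwm wbjhd
Hunk 4: at line 3 remove [lhke,uhys] add [fnnva,pyr] -> 10 lines: dhxtt swxj cvbqz fnnva pyr zjynm clflw itt juwm wbjhd
Hunk 5: at line 3 remove [pyr,zjynm,clflw] add [cdnvs] -> 8 lines: dhxtt swxj cvbqz fnnva cdnvs itt juwm wbjhd
Hunk 6: at line 2 remove [cvbqz,fnnva] add [jumtj] -> 7 lines: dhxtt swxj jumtj cdnvs itt juwm wbjhd

Answer: dhxtt
swxj
jumtj
cdnvs
itt
juwm
wbjhd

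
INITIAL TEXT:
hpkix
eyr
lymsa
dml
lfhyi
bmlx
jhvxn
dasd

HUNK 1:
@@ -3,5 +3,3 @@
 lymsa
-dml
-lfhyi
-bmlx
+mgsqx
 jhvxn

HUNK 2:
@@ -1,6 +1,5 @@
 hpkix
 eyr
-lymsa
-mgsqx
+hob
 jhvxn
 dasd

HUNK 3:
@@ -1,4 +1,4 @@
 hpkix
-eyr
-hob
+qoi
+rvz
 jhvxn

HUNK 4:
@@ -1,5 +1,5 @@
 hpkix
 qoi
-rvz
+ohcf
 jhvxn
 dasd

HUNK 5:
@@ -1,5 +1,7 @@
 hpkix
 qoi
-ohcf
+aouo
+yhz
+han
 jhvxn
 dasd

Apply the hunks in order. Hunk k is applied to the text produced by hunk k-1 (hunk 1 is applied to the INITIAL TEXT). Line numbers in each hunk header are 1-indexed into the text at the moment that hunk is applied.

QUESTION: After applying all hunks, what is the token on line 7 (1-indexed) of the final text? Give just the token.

Hunk 1: at line 3 remove [dml,lfhyi,bmlx] add [mgsqx] -> 6 lines: hpkix eyr lymsa mgsqx jhvxn dasd
Hunk 2: at line 1 remove [lymsa,mgsqx] add [hob] -> 5 lines: hpkix eyr hob jhvxn dasd
Hunk 3: at line 1 remove [eyr,hob] add [qoi,rvz] -> 5 lines: hpkix qoi rvz jhvxn dasd
Hunk 4: at line 1 remove [rvz] add [ohcf] -> 5 lines: hpkix qoi ohcf jhvxn dasd
Hunk 5: at line 1 remove [ohcf] add [aouo,yhz,han] -> 7 lines: hpkix qoi aouo yhz han jhvxn dasd
Final line 7: dasd

Answer: dasd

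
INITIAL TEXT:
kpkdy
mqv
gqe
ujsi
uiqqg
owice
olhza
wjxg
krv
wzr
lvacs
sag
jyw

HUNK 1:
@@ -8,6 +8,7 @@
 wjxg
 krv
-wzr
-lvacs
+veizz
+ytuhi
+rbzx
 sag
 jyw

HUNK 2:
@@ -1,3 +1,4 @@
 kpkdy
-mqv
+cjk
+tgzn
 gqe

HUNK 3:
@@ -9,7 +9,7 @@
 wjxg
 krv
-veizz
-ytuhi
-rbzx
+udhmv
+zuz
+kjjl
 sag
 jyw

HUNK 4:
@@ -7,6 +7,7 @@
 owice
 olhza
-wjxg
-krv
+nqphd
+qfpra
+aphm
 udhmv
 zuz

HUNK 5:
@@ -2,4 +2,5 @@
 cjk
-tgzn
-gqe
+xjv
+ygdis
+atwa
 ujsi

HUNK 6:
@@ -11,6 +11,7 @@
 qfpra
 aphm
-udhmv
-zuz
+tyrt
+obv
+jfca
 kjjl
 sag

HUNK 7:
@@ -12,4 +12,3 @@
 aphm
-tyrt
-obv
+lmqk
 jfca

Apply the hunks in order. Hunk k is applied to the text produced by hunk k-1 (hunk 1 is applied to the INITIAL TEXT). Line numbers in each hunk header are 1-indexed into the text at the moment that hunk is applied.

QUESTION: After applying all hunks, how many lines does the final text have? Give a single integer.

Answer: 17

Derivation:
Hunk 1: at line 8 remove [wzr,lvacs] add [veizz,ytuhi,rbzx] -> 14 lines: kpkdy mqv gqe ujsi uiqqg owice olhza wjxg krv veizz ytuhi rbzx sag jyw
Hunk 2: at line 1 remove [mqv] add [cjk,tgzn] -> 15 lines: kpkdy cjk tgzn gqe ujsi uiqqg owice olhza wjxg krv veizz ytuhi rbzx sag jyw
Hunk 3: at line 9 remove [veizz,ytuhi,rbzx] add [udhmv,zuz,kjjl] -> 15 lines: kpkdy cjk tgzn gqe ujsi uiqqg owice olhza wjxg krv udhmv zuz kjjl sag jyw
Hunk 4: at line 7 remove [wjxg,krv] add [nqphd,qfpra,aphm] -> 16 lines: kpkdy cjk tgzn gqe ujsi uiqqg owice olhza nqphd qfpra aphm udhmv zuz kjjl sag jyw
Hunk 5: at line 2 remove [tgzn,gqe] add [xjv,ygdis,atwa] -> 17 lines: kpkdy cjk xjv ygdis atwa ujsi uiqqg owice olhza nqphd qfpra aphm udhmv zuz kjjl sag jyw
Hunk 6: at line 11 remove [udhmv,zuz] add [tyrt,obv,jfca] -> 18 lines: kpkdy cjk xjv ygdis atwa ujsi uiqqg owice olhza nqphd qfpra aphm tyrt obv jfca kjjl sag jyw
Hunk 7: at line 12 remove [tyrt,obv] add [lmqk] -> 17 lines: kpkdy cjk xjv ygdis atwa ujsi uiqqg owice olhza nqphd qfpra aphm lmqk jfca kjjl sag jyw
Final line count: 17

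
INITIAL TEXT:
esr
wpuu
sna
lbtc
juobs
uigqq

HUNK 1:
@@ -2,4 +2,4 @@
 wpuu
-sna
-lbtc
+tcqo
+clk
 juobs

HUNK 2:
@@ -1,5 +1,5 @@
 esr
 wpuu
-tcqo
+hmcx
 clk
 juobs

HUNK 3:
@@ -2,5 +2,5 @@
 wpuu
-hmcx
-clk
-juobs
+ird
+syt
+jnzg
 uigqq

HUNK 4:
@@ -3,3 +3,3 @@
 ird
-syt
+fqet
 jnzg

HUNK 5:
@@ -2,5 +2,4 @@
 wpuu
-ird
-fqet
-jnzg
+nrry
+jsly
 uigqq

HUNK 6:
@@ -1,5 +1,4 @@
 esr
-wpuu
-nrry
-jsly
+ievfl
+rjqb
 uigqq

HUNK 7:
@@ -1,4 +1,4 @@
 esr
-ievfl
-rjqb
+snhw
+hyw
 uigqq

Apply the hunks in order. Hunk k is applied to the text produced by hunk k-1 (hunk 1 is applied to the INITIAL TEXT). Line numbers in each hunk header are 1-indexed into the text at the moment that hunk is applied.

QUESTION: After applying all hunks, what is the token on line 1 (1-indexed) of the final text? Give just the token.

Answer: esr

Derivation:
Hunk 1: at line 2 remove [sna,lbtc] add [tcqo,clk] -> 6 lines: esr wpuu tcqo clk juobs uigqq
Hunk 2: at line 1 remove [tcqo] add [hmcx] -> 6 lines: esr wpuu hmcx clk juobs uigqq
Hunk 3: at line 2 remove [hmcx,clk,juobs] add [ird,syt,jnzg] -> 6 lines: esr wpuu ird syt jnzg uigqq
Hunk 4: at line 3 remove [syt] add [fqet] -> 6 lines: esr wpuu ird fqet jnzg uigqq
Hunk 5: at line 2 remove [ird,fqet,jnzg] add [nrry,jsly] -> 5 lines: esr wpuu nrry jsly uigqq
Hunk 6: at line 1 remove [wpuu,nrry,jsly] add [ievfl,rjqb] -> 4 lines: esr ievfl rjqb uigqq
Hunk 7: at line 1 remove [ievfl,rjqb] add [snhw,hyw] -> 4 lines: esr snhw hyw uigqq
Final line 1: esr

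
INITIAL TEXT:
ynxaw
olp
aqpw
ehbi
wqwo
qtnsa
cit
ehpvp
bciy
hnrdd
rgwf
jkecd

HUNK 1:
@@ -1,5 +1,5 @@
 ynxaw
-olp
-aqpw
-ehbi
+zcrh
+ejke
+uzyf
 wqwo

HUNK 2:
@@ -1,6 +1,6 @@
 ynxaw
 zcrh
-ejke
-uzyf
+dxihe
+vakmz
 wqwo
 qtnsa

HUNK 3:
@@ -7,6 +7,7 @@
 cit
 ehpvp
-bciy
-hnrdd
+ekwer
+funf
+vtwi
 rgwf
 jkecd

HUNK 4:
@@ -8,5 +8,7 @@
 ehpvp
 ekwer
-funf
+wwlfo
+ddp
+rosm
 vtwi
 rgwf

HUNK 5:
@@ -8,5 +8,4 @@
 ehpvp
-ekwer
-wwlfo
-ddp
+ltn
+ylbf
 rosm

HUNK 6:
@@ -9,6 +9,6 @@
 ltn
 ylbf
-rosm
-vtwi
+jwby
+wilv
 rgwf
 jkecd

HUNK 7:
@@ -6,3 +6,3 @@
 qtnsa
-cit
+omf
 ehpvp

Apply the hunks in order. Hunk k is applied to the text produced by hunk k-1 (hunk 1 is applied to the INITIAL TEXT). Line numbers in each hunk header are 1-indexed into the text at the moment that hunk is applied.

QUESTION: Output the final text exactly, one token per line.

Answer: ynxaw
zcrh
dxihe
vakmz
wqwo
qtnsa
omf
ehpvp
ltn
ylbf
jwby
wilv
rgwf
jkecd

Derivation:
Hunk 1: at line 1 remove [olp,aqpw,ehbi] add [zcrh,ejke,uzyf] -> 12 lines: ynxaw zcrh ejke uzyf wqwo qtnsa cit ehpvp bciy hnrdd rgwf jkecd
Hunk 2: at line 1 remove [ejke,uzyf] add [dxihe,vakmz] -> 12 lines: ynxaw zcrh dxihe vakmz wqwo qtnsa cit ehpvp bciy hnrdd rgwf jkecd
Hunk 3: at line 7 remove [bciy,hnrdd] add [ekwer,funf,vtwi] -> 13 lines: ynxaw zcrh dxihe vakmz wqwo qtnsa cit ehpvp ekwer funf vtwi rgwf jkecd
Hunk 4: at line 8 remove [funf] add [wwlfo,ddp,rosm] -> 15 lines: ynxaw zcrh dxihe vakmz wqwo qtnsa cit ehpvp ekwer wwlfo ddp rosm vtwi rgwf jkecd
Hunk 5: at line 8 remove [ekwer,wwlfo,ddp] add [ltn,ylbf] -> 14 lines: ynxaw zcrh dxihe vakmz wqwo qtnsa cit ehpvp ltn ylbf rosm vtwi rgwf jkecd
Hunk 6: at line 9 remove [rosm,vtwi] add [jwby,wilv] -> 14 lines: ynxaw zcrh dxihe vakmz wqwo qtnsa cit ehpvp ltn ylbf jwby wilv rgwf jkecd
Hunk 7: at line 6 remove [cit] add [omf] -> 14 lines: ynxaw zcrh dxihe vakmz wqwo qtnsa omf ehpvp ltn ylbf jwby wilv rgwf jkecd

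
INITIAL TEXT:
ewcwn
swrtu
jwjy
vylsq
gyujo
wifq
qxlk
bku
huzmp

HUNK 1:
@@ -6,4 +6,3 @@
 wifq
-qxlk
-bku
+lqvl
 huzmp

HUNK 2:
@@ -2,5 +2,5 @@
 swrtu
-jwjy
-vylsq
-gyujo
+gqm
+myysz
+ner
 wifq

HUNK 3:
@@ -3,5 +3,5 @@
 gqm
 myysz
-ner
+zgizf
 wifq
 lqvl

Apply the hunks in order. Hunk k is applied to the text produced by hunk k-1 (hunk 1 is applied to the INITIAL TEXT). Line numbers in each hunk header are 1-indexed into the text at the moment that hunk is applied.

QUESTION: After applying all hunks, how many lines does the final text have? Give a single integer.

Hunk 1: at line 6 remove [qxlk,bku] add [lqvl] -> 8 lines: ewcwn swrtu jwjy vylsq gyujo wifq lqvl huzmp
Hunk 2: at line 2 remove [jwjy,vylsq,gyujo] add [gqm,myysz,ner] -> 8 lines: ewcwn swrtu gqm myysz ner wifq lqvl huzmp
Hunk 3: at line 3 remove [ner] add [zgizf] -> 8 lines: ewcwn swrtu gqm myysz zgizf wifq lqvl huzmp
Final line count: 8

Answer: 8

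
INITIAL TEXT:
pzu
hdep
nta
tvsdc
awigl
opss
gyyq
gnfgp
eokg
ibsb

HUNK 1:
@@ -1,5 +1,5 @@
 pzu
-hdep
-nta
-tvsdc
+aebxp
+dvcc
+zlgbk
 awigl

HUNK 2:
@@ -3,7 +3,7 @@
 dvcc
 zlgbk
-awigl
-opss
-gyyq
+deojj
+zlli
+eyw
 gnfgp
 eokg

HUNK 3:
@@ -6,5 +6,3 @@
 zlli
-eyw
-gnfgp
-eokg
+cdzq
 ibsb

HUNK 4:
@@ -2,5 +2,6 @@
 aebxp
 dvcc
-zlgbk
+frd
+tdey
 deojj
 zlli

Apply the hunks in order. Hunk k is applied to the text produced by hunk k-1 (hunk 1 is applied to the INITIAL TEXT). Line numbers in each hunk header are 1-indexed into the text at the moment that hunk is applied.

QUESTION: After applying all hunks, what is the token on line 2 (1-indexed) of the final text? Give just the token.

Hunk 1: at line 1 remove [hdep,nta,tvsdc] add [aebxp,dvcc,zlgbk] -> 10 lines: pzu aebxp dvcc zlgbk awigl opss gyyq gnfgp eokg ibsb
Hunk 2: at line 3 remove [awigl,opss,gyyq] add [deojj,zlli,eyw] -> 10 lines: pzu aebxp dvcc zlgbk deojj zlli eyw gnfgp eokg ibsb
Hunk 3: at line 6 remove [eyw,gnfgp,eokg] add [cdzq] -> 8 lines: pzu aebxp dvcc zlgbk deojj zlli cdzq ibsb
Hunk 4: at line 2 remove [zlgbk] add [frd,tdey] -> 9 lines: pzu aebxp dvcc frd tdey deojj zlli cdzq ibsb
Final line 2: aebxp

Answer: aebxp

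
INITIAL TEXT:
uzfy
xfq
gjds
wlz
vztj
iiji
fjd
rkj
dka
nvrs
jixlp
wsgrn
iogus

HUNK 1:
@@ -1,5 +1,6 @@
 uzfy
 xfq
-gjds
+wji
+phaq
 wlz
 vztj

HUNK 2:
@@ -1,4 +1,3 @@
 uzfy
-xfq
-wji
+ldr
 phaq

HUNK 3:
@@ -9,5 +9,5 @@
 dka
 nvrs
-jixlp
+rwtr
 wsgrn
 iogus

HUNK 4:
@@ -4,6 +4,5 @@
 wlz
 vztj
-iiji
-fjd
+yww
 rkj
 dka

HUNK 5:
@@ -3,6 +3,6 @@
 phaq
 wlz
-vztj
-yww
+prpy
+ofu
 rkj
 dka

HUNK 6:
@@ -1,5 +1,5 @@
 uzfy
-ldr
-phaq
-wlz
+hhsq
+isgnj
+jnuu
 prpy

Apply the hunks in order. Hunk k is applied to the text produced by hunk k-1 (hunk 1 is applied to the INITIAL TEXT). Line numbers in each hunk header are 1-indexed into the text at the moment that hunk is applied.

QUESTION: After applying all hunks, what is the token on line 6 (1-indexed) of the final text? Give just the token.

Answer: ofu

Derivation:
Hunk 1: at line 1 remove [gjds] add [wji,phaq] -> 14 lines: uzfy xfq wji phaq wlz vztj iiji fjd rkj dka nvrs jixlp wsgrn iogus
Hunk 2: at line 1 remove [xfq,wji] add [ldr] -> 13 lines: uzfy ldr phaq wlz vztj iiji fjd rkj dka nvrs jixlp wsgrn iogus
Hunk 3: at line 9 remove [jixlp] add [rwtr] -> 13 lines: uzfy ldr phaq wlz vztj iiji fjd rkj dka nvrs rwtr wsgrn iogus
Hunk 4: at line 4 remove [iiji,fjd] add [yww] -> 12 lines: uzfy ldr phaq wlz vztj yww rkj dka nvrs rwtr wsgrn iogus
Hunk 5: at line 3 remove [vztj,yww] add [prpy,ofu] -> 12 lines: uzfy ldr phaq wlz prpy ofu rkj dka nvrs rwtr wsgrn iogus
Hunk 6: at line 1 remove [ldr,phaq,wlz] add [hhsq,isgnj,jnuu] -> 12 lines: uzfy hhsq isgnj jnuu prpy ofu rkj dka nvrs rwtr wsgrn iogus
Final line 6: ofu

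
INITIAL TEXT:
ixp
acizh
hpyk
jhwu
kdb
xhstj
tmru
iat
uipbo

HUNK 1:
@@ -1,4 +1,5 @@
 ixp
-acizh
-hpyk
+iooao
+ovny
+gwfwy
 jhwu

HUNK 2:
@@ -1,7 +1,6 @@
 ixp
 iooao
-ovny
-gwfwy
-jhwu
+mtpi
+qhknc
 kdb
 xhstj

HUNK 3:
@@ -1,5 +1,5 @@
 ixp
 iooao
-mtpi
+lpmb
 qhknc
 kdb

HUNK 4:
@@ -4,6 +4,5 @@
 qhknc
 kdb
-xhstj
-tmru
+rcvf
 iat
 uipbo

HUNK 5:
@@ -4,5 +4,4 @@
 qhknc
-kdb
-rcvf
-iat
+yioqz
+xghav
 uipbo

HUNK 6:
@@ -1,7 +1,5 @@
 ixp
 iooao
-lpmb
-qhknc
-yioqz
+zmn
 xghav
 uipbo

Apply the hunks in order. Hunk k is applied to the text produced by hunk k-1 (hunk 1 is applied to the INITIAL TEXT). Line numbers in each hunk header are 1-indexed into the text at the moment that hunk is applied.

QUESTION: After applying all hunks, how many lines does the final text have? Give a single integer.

Hunk 1: at line 1 remove [acizh,hpyk] add [iooao,ovny,gwfwy] -> 10 lines: ixp iooao ovny gwfwy jhwu kdb xhstj tmru iat uipbo
Hunk 2: at line 1 remove [ovny,gwfwy,jhwu] add [mtpi,qhknc] -> 9 lines: ixp iooao mtpi qhknc kdb xhstj tmru iat uipbo
Hunk 3: at line 1 remove [mtpi] add [lpmb] -> 9 lines: ixp iooao lpmb qhknc kdb xhstj tmru iat uipbo
Hunk 4: at line 4 remove [xhstj,tmru] add [rcvf] -> 8 lines: ixp iooao lpmb qhknc kdb rcvf iat uipbo
Hunk 5: at line 4 remove [kdb,rcvf,iat] add [yioqz,xghav] -> 7 lines: ixp iooao lpmb qhknc yioqz xghav uipbo
Hunk 6: at line 1 remove [lpmb,qhknc,yioqz] add [zmn] -> 5 lines: ixp iooao zmn xghav uipbo
Final line count: 5

Answer: 5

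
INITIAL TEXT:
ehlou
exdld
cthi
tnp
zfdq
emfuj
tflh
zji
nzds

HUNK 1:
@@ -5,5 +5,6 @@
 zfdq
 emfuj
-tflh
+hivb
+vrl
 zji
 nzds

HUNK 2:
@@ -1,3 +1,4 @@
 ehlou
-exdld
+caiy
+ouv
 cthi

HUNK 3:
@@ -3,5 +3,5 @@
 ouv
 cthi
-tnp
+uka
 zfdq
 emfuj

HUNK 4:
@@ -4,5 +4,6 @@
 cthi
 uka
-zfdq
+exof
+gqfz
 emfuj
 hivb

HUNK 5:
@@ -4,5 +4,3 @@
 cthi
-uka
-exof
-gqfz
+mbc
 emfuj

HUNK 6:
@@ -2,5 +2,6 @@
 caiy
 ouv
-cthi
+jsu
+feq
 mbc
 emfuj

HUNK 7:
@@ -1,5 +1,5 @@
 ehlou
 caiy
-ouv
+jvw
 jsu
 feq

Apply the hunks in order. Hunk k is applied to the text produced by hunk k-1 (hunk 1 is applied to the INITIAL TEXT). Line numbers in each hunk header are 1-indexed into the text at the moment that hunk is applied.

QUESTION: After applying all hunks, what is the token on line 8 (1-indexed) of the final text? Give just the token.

Hunk 1: at line 5 remove [tflh] add [hivb,vrl] -> 10 lines: ehlou exdld cthi tnp zfdq emfuj hivb vrl zji nzds
Hunk 2: at line 1 remove [exdld] add [caiy,ouv] -> 11 lines: ehlou caiy ouv cthi tnp zfdq emfuj hivb vrl zji nzds
Hunk 3: at line 3 remove [tnp] add [uka] -> 11 lines: ehlou caiy ouv cthi uka zfdq emfuj hivb vrl zji nzds
Hunk 4: at line 4 remove [zfdq] add [exof,gqfz] -> 12 lines: ehlou caiy ouv cthi uka exof gqfz emfuj hivb vrl zji nzds
Hunk 5: at line 4 remove [uka,exof,gqfz] add [mbc] -> 10 lines: ehlou caiy ouv cthi mbc emfuj hivb vrl zji nzds
Hunk 6: at line 2 remove [cthi] add [jsu,feq] -> 11 lines: ehlou caiy ouv jsu feq mbc emfuj hivb vrl zji nzds
Hunk 7: at line 1 remove [ouv] add [jvw] -> 11 lines: ehlou caiy jvw jsu feq mbc emfuj hivb vrl zji nzds
Final line 8: hivb

Answer: hivb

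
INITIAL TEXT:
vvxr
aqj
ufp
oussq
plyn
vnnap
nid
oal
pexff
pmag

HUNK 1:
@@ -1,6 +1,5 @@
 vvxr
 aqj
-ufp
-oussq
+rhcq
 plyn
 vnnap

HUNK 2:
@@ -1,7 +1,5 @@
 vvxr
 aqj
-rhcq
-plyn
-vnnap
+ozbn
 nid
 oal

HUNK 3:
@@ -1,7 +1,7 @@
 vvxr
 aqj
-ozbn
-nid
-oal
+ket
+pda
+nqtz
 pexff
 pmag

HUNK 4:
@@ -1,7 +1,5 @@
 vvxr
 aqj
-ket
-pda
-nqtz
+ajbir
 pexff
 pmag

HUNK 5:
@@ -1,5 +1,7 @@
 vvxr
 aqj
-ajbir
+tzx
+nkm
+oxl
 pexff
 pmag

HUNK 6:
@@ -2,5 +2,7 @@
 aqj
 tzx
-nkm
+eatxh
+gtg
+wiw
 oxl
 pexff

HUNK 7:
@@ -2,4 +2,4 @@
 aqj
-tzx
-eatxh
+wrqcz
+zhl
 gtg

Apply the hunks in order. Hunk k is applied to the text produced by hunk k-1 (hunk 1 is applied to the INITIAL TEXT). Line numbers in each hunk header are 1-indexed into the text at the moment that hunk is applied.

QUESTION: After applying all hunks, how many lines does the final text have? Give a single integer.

Answer: 9

Derivation:
Hunk 1: at line 1 remove [ufp,oussq] add [rhcq] -> 9 lines: vvxr aqj rhcq plyn vnnap nid oal pexff pmag
Hunk 2: at line 1 remove [rhcq,plyn,vnnap] add [ozbn] -> 7 lines: vvxr aqj ozbn nid oal pexff pmag
Hunk 3: at line 1 remove [ozbn,nid,oal] add [ket,pda,nqtz] -> 7 lines: vvxr aqj ket pda nqtz pexff pmag
Hunk 4: at line 1 remove [ket,pda,nqtz] add [ajbir] -> 5 lines: vvxr aqj ajbir pexff pmag
Hunk 5: at line 1 remove [ajbir] add [tzx,nkm,oxl] -> 7 lines: vvxr aqj tzx nkm oxl pexff pmag
Hunk 6: at line 2 remove [nkm] add [eatxh,gtg,wiw] -> 9 lines: vvxr aqj tzx eatxh gtg wiw oxl pexff pmag
Hunk 7: at line 2 remove [tzx,eatxh] add [wrqcz,zhl] -> 9 lines: vvxr aqj wrqcz zhl gtg wiw oxl pexff pmag
Final line count: 9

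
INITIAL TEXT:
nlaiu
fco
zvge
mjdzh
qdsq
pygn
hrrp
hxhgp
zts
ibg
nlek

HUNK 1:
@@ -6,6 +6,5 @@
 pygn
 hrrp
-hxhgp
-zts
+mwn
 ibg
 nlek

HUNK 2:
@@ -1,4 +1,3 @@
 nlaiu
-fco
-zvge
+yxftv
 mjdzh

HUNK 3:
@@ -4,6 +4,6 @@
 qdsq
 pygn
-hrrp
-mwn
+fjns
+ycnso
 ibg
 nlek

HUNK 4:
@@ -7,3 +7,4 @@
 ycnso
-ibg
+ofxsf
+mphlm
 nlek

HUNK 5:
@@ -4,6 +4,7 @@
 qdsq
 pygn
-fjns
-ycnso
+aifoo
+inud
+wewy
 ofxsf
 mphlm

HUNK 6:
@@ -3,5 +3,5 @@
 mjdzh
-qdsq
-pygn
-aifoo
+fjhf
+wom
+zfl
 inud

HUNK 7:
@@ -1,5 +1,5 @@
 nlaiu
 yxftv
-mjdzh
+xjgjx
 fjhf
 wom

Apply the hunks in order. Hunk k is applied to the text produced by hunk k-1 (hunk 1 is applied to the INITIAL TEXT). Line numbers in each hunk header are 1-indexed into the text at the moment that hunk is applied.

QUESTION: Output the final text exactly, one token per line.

Hunk 1: at line 6 remove [hxhgp,zts] add [mwn] -> 10 lines: nlaiu fco zvge mjdzh qdsq pygn hrrp mwn ibg nlek
Hunk 2: at line 1 remove [fco,zvge] add [yxftv] -> 9 lines: nlaiu yxftv mjdzh qdsq pygn hrrp mwn ibg nlek
Hunk 3: at line 4 remove [hrrp,mwn] add [fjns,ycnso] -> 9 lines: nlaiu yxftv mjdzh qdsq pygn fjns ycnso ibg nlek
Hunk 4: at line 7 remove [ibg] add [ofxsf,mphlm] -> 10 lines: nlaiu yxftv mjdzh qdsq pygn fjns ycnso ofxsf mphlm nlek
Hunk 5: at line 4 remove [fjns,ycnso] add [aifoo,inud,wewy] -> 11 lines: nlaiu yxftv mjdzh qdsq pygn aifoo inud wewy ofxsf mphlm nlek
Hunk 6: at line 3 remove [qdsq,pygn,aifoo] add [fjhf,wom,zfl] -> 11 lines: nlaiu yxftv mjdzh fjhf wom zfl inud wewy ofxsf mphlm nlek
Hunk 7: at line 1 remove [mjdzh] add [xjgjx] -> 11 lines: nlaiu yxftv xjgjx fjhf wom zfl inud wewy ofxsf mphlm nlek

Answer: nlaiu
yxftv
xjgjx
fjhf
wom
zfl
inud
wewy
ofxsf
mphlm
nlek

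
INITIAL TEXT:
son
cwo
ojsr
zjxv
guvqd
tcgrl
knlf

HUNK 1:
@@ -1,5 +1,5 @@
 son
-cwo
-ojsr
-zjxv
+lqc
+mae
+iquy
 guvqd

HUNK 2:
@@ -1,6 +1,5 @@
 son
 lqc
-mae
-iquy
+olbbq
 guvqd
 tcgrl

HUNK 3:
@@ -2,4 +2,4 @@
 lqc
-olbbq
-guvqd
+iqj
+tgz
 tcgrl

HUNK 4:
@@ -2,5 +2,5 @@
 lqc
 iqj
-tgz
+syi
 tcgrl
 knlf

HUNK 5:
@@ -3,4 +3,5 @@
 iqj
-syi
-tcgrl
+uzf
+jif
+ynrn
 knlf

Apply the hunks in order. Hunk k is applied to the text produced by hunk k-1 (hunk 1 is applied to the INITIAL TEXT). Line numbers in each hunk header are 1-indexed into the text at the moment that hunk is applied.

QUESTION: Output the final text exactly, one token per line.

Answer: son
lqc
iqj
uzf
jif
ynrn
knlf

Derivation:
Hunk 1: at line 1 remove [cwo,ojsr,zjxv] add [lqc,mae,iquy] -> 7 lines: son lqc mae iquy guvqd tcgrl knlf
Hunk 2: at line 1 remove [mae,iquy] add [olbbq] -> 6 lines: son lqc olbbq guvqd tcgrl knlf
Hunk 3: at line 2 remove [olbbq,guvqd] add [iqj,tgz] -> 6 lines: son lqc iqj tgz tcgrl knlf
Hunk 4: at line 2 remove [tgz] add [syi] -> 6 lines: son lqc iqj syi tcgrl knlf
Hunk 5: at line 3 remove [syi,tcgrl] add [uzf,jif,ynrn] -> 7 lines: son lqc iqj uzf jif ynrn knlf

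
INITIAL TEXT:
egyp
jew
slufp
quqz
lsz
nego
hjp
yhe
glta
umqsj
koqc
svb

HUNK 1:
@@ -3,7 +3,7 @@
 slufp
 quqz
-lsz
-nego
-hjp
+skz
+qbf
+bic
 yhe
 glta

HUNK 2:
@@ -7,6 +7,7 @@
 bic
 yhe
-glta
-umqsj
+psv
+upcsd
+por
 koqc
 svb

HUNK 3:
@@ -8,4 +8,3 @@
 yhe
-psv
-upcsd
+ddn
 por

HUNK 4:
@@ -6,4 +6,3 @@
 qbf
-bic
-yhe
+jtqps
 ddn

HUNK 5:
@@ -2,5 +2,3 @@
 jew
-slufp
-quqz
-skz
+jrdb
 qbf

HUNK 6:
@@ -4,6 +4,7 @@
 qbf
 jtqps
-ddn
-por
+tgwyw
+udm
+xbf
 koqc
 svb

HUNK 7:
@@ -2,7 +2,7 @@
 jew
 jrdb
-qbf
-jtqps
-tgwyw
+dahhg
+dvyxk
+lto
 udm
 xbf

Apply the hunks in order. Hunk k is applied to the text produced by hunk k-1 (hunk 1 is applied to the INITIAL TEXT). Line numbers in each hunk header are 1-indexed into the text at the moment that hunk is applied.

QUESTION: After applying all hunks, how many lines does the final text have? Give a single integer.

Hunk 1: at line 3 remove [lsz,nego,hjp] add [skz,qbf,bic] -> 12 lines: egyp jew slufp quqz skz qbf bic yhe glta umqsj koqc svb
Hunk 2: at line 7 remove [glta,umqsj] add [psv,upcsd,por] -> 13 lines: egyp jew slufp quqz skz qbf bic yhe psv upcsd por koqc svb
Hunk 3: at line 8 remove [psv,upcsd] add [ddn] -> 12 lines: egyp jew slufp quqz skz qbf bic yhe ddn por koqc svb
Hunk 4: at line 6 remove [bic,yhe] add [jtqps] -> 11 lines: egyp jew slufp quqz skz qbf jtqps ddn por koqc svb
Hunk 5: at line 2 remove [slufp,quqz,skz] add [jrdb] -> 9 lines: egyp jew jrdb qbf jtqps ddn por koqc svb
Hunk 6: at line 4 remove [ddn,por] add [tgwyw,udm,xbf] -> 10 lines: egyp jew jrdb qbf jtqps tgwyw udm xbf koqc svb
Hunk 7: at line 2 remove [qbf,jtqps,tgwyw] add [dahhg,dvyxk,lto] -> 10 lines: egyp jew jrdb dahhg dvyxk lto udm xbf koqc svb
Final line count: 10

Answer: 10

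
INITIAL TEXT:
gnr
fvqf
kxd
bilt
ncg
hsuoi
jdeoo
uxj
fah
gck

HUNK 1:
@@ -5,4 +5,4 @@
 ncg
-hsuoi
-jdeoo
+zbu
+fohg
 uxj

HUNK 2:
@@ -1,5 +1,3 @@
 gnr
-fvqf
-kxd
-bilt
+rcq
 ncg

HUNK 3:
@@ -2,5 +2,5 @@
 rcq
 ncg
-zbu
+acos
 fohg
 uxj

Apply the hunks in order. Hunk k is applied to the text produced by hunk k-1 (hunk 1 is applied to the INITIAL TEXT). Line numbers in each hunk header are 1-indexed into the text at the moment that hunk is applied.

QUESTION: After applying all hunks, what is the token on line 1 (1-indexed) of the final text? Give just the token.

Answer: gnr

Derivation:
Hunk 1: at line 5 remove [hsuoi,jdeoo] add [zbu,fohg] -> 10 lines: gnr fvqf kxd bilt ncg zbu fohg uxj fah gck
Hunk 2: at line 1 remove [fvqf,kxd,bilt] add [rcq] -> 8 lines: gnr rcq ncg zbu fohg uxj fah gck
Hunk 3: at line 2 remove [zbu] add [acos] -> 8 lines: gnr rcq ncg acos fohg uxj fah gck
Final line 1: gnr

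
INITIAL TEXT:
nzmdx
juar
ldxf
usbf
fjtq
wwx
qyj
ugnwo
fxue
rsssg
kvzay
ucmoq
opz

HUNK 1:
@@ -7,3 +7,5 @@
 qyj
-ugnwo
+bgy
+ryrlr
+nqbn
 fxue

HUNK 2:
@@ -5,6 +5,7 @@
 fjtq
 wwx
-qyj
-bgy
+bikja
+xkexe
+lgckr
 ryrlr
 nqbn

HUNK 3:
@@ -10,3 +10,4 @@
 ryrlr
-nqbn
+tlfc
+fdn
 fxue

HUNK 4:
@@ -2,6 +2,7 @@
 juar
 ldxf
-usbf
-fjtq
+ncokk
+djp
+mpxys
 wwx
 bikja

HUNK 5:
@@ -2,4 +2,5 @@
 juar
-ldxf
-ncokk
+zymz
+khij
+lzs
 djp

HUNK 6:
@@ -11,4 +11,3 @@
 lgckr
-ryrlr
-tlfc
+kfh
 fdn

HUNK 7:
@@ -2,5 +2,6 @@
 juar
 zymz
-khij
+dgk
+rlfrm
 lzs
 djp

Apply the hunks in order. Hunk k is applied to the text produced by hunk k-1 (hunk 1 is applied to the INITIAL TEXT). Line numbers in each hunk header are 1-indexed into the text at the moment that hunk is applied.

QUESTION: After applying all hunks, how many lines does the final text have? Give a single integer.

Hunk 1: at line 7 remove [ugnwo] add [bgy,ryrlr,nqbn] -> 15 lines: nzmdx juar ldxf usbf fjtq wwx qyj bgy ryrlr nqbn fxue rsssg kvzay ucmoq opz
Hunk 2: at line 5 remove [qyj,bgy] add [bikja,xkexe,lgckr] -> 16 lines: nzmdx juar ldxf usbf fjtq wwx bikja xkexe lgckr ryrlr nqbn fxue rsssg kvzay ucmoq opz
Hunk 3: at line 10 remove [nqbn] add [tlfc,fdn] -> 17 lines: nzmdx juar ldxf usbf fjtq wwx bikja xkexe lgckr ryrlr tlfc fdn fxue rsssg kvzay ucmoq opz
Hunk 4: at line 2 remove [usbf,fjtq] add [ncokk,djp,mpxys] -> 18 lines: nzmdx juar ldxf ncokk djp mpxys wwx bikja xkexe lgckr ryrlr tlfc fdn fxue rsssg kvzay ucmoq opz
Hunk 5: at line 2 remove [ldxf,ncokk] add [zymz,khij,lzs] -> 19 lines: nzmdx juar zymz khij lzs djp mpxys wwx bikja xkexe lgckr ryrlr tlfc fdn fxue rsssg kvzay ucmoq opz
Hunk 6: at line 11 remove [ryrlr,tlfc] add [kfh] -> 18 lines: nzmdx juar zymz khij lzs djp mpxys wwx bikja xkexe lgckr kfh fdn fxue rsssg kvzay ucmoq opz
Hunk 7: at line 2 remove [khij] add [dgk,rlfrm] -> 19 lines: nzmdx juar zymz dgk rlfrm lzs djp mpxys wwx bikja xkexe lgckr kfh fdn fxue rsssg kvzay ucmoq opz
Final line count: 19

Answer: 19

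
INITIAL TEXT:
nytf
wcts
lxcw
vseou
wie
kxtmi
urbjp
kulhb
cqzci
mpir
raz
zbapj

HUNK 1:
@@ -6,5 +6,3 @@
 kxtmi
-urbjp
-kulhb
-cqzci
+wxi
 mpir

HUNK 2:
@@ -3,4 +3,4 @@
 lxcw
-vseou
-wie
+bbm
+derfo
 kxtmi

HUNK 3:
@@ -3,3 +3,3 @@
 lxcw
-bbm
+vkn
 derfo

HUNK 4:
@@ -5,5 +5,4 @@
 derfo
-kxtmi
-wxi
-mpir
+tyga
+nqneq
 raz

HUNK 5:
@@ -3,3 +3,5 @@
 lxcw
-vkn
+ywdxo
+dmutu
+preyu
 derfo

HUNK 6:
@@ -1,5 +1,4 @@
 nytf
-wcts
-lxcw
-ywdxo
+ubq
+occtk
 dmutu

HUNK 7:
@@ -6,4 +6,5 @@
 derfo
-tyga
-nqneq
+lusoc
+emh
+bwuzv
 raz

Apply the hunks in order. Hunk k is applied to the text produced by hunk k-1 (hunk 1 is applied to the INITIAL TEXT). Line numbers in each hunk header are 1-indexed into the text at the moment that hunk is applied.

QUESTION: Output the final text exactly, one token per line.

Hunk 1: at line 6 remove [urbjp,kulhb,cqzci] add [wxi] -> 10 lines: nytf wcts lxcw vseou wie kxtmi wxi mpir raz zbapj
Hunk 2: at line 3 remove [vseou,wie] add [bbm,derfo] -> 10 lines: nytf wcts lxcw bbm derfo kxtmi wxi mpir raz zbapj
Hunk 3: at line 3 remove [bbm] add [vkn] -> 10 lines: nytf wcts lxcw vkn derfo kxtmi wxi mpir raz zbapj
Hunk 4: at line 5 remove [kxtmi,wxi,mpir] add [tyga,nqneq] -> 9 lines: nytf wcts lxcw vkn derfo tyga nqneq raz zbapj
Hunk 5: at line 3 remove [vkn] add [ywdxo,dmutu,preyu] -> 11 lines: nytf wcts lxcw ywdxo dmutu preyu derfo tyga nqneq raz zbapj
Hunk 6: at line 1 remove [wcts,lxcw,ywdxo] add [ubq,occtk] -> 10 lines: nytf ubq occtk dmutu preyu derfo tyga nqneq raz zbapj
Hunk 7: at line 6 remove [tyga,nqneq] add [lusoc,emh,bwuzv] -> 11 lines: nytf ubq occtk dmutu preyu derfo lusoc emh bwuzv raz zbapj

Answer: nytf
ubq
occtk
dmutu
preyu
derfo
lusoc
emh
bwuzv
raz
zbapj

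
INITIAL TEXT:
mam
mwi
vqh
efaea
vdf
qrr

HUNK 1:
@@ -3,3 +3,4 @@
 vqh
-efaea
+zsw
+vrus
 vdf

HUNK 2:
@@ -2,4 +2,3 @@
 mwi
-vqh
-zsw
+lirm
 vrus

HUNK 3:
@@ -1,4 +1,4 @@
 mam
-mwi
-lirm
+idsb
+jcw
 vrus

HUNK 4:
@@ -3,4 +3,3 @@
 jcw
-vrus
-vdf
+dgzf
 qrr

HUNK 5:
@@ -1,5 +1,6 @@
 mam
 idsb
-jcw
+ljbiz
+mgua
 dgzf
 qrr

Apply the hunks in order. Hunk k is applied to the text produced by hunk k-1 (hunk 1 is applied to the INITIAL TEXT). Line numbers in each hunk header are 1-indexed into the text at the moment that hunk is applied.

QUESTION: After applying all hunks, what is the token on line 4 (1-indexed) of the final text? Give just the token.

Hunk 1: at line 3 remove [efaea] add [zsw,vrus] -> 7 lines: mam mwi vqh zsw vrus vdf qrr
Hunk 2: at line 2 remove [vqh,zsw] add [lirm] -> 6 lines: mam mwi lirm vrus vdf qrr
Hunk 3: at line 1 remove [mwi,lirm] add [idsb,jcw] -> 6 lines: mam idsb jcw vrus vdf qrr
Hunk 4: at line 3 remove [vrus,vdf] add [dgzf] -> 5 lines: mam idsb jcw dgzf qrr
Hunk 5: at line 1 remove [jcw] add [ljbiz,mgua] -> 6 lines: mam idsb ljbiz mgua dgzf qrr
Final line 4: mgua

Answer: mgua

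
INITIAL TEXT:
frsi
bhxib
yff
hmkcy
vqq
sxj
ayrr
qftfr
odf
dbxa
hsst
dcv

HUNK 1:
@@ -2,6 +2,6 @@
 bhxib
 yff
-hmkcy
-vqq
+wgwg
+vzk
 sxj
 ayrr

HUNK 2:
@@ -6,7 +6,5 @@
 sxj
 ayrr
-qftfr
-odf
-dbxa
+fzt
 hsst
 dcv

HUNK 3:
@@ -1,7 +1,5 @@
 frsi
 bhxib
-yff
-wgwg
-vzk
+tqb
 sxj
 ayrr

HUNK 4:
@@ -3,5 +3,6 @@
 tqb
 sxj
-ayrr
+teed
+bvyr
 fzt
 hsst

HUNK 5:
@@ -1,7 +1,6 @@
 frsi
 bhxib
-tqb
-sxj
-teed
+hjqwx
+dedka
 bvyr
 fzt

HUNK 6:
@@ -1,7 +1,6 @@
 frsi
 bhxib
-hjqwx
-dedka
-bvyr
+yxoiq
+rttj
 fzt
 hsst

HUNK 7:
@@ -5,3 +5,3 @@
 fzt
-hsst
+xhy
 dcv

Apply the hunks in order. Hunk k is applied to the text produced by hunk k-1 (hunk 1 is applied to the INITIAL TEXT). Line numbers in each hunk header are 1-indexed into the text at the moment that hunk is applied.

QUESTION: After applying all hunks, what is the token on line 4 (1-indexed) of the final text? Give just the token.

Answer: rttj

Derivation:
Hunk 1: at line 2 remove [hmkcy,vqq] add [wgwg,vzk] -> 12 lines: frsi bhxib yff wgwg vzk sxj ayrr qftfr odf dbxa hsst dcv
Hunk 2: at line 6 remove [qftfr,odf,dbxa] add [fzt] -> 10 lines: frsi bhxib yff wgwg vzk sxj ayrr fzt hsst dcv
Hunk 3: at line 1 remove [yff,wgwg,vzk] add [tqb] -> 8 lines: frsi bhxib tqb sxj ayrr fzt hsst dcv
Hunk 4: at line 3 remove [ayrr] add [teed,bvyr] -> 9 lines: frsi bhxib tqb sxj teed bvyr fzt hsst dcv
Hunk 5: at line 1 remove [tqb,sxj,teed] add [hjqwx,dedka] -> 8 lines: frsi bhxib hjqwx dedka bvyr fzt hsst dcv
Hunk 6: at line 1 remove [hjqwx,dedka,bvyr] add [yxoiq,rttj] -> 7 lines: frsi bhxib yxoiq rttj fzt hsst dcv
Hunk 7: at line 5 remove [hsst] add [xhy] -> 7 lines: frsi bhxib yxoiq rttj fzt xhy dcv
Final line 4: rttj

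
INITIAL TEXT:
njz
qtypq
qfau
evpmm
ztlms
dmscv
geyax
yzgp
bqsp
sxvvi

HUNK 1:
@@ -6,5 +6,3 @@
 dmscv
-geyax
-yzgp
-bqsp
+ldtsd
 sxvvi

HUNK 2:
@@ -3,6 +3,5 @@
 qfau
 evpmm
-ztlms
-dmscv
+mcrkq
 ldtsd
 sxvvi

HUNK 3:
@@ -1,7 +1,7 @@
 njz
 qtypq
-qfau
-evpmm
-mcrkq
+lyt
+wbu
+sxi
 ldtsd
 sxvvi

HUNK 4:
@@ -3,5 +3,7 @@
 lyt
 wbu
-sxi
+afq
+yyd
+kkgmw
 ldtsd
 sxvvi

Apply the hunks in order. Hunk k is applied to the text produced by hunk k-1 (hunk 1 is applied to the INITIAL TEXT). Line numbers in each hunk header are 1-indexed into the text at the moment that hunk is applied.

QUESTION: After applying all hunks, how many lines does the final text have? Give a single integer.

Answer: 9

Derivation:
Hunk 1: at line 6 remove [geyax,yzgp,bqsp] add [ldtsd] -> 8 lines: njz qtypq qfau evpmm ztlms dmscv ldtsd sxvvi
Hunk 2: at line 3 remove [ztlms,dmscv] add [mcrkq] -> 7 lines: njz qtypq qfau evpmm mcrkq ldtsd sxvvi
Hunk 3: at line 1 remove [qfau,evpmm,mcrkq] add [lyt,wbu,sxi] -> 7 lines: njz qtypq lyt wbu sxi ldtsd sxvvi
Hunk 4: at line 3 remove [sxi] add [afq,yyd,kkgmw] -> 9 lines: njz qtypq lyt wbu afq yyd kkgmw ldtsd sxvvi
Final line count: 9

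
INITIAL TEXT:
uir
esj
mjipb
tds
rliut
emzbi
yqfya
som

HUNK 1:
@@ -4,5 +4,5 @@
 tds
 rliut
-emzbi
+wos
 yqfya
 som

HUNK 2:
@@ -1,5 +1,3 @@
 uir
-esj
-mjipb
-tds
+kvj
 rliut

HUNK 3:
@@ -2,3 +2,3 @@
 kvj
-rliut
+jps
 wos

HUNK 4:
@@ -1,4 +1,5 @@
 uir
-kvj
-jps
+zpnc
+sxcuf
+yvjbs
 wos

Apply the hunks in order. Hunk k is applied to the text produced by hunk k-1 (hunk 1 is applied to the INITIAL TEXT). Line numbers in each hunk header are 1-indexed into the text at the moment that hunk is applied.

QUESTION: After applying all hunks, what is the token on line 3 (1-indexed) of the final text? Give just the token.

Hunk 1: at line 4 remove [emzbi] add [wos] -> 8 lines: uir esj mjipb tds rliut wos yqfya som
Hunk 2: at line 1 remove [esj,mjipb,tds] add [kvj] -> 6 lines: uir kvj rliut wos yqfya som
Hunk 3: at line 2 remove [rliut] add [jps] -> 6 lines: uir kvj jps wos yqfya som
Hunk 4: at line 1 remove [kvj,jps] add [zpnc,sxcuf,yvjbs] -> 7 lines: uir zpnc sxcuf yvjbs wos yqfya som
Final line 3: sxcuf

Answer: sxcuf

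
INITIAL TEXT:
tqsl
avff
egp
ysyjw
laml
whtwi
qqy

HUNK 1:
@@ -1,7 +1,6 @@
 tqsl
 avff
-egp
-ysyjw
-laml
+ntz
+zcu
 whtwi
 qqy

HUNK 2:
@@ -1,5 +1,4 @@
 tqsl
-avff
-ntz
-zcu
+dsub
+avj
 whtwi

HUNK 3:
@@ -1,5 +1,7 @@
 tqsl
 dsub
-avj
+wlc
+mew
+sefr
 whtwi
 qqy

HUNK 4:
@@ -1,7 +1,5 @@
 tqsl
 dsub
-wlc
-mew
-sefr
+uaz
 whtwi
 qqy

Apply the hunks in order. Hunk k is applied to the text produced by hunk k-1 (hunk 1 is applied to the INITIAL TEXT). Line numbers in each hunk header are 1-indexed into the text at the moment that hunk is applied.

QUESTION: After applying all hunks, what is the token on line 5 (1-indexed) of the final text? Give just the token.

Hunk 1: at line 1 remove [egp,ysyjw,laml] add [ntz,zcu] -> 6 lines: tqsl avff ntz zcu whtwi qqy
Hunk 2: at line 1 remove [avff,ntz,zcu] add [dsub,avj] -> 5 lines: tqsl dsub avj whtwi qqy
Hunk 3: at line 1 remove [avj] add [wlc,mew,sefr] -> 7 lines: tqsl dsub wlc mew sefr whtwi qqy
Hunk 4: at line 1 remove [wlc,mew,sefr] add [uaz] -> 5 lines: tqsl dsub uaz whtwi qqy
Final line 5: qqy

Answer: qqy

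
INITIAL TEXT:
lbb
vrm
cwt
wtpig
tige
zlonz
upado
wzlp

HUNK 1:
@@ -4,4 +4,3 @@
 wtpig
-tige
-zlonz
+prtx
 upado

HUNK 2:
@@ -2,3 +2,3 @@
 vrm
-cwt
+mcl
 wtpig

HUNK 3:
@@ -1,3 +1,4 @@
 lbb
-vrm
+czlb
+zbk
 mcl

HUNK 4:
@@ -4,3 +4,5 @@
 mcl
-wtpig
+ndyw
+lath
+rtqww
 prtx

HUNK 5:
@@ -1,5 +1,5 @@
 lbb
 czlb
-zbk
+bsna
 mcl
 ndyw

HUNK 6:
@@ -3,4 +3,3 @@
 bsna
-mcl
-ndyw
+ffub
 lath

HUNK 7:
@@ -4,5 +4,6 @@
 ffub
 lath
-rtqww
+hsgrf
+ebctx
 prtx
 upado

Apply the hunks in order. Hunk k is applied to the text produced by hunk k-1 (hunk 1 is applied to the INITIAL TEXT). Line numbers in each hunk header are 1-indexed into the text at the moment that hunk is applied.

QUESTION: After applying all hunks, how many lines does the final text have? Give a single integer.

Answer: 10

Derivation:
Hunk 1: at line 4 remove [tige,zlonz] add [prtx] -> 7 lines: lbb vrm cwt wtpig prtx upado wzlp
Hunk 2: at line 2 remove [cwt] add [mcl] -> 7 lines: lbb vrm mcl wtpig prtx upado wzlp
Hunk 3: at line 1 remove [vrm] add [czlb,zbk] -> 8 lines: lbb czlb zbk mcl wtpig prtx upado wzlp
Hunk 4: at line 4 remove [wtpig] add [ndyw,lath,rtqww] -> 10 lines: lbb czlb zbk mcl ndyw lath rtqww prtx upado wzlp
Hunk 5: at line 1 remove [zbk] add [bsna] -> 10 lines: lbb czlb bsna mcl ndyw lath rtqww prtx upado wzlp
Hunk 6: at line 3 remove [mcl,ndyw] add [ffub] -> 9 lines: lbb czlb bsna ffub lath rtqww prtx upado wzlp
Hunk 7: at line 4 remove [rtqww] add [hsgrf,ebctx] -> 10 lines: lbb czlb bsna ffub lath hsgrf ebctx prtx upado wzlp
Final line count: 10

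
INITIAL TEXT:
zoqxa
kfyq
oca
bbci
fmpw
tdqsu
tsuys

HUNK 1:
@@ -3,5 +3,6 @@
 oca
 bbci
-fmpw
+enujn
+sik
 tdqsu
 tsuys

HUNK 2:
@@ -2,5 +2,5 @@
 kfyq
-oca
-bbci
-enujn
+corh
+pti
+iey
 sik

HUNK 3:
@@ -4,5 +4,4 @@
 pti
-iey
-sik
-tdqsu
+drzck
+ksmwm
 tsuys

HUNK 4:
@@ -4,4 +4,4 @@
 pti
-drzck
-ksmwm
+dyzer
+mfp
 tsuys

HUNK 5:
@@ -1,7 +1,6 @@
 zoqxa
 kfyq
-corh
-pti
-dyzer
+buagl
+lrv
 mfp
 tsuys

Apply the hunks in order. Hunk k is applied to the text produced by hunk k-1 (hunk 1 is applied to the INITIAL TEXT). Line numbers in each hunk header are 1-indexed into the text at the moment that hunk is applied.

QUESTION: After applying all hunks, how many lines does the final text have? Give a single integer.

Hunk 1: at line 3 remove [fmpw] add [enujn,sik] -> 8 lines: zoqxa kfyq oca bbci enujn sik tdqsu tsuys
Hunk 2: at line 2 remove [oca,bbci,enujn] add [corh,pti,iey] -> 8 lines: zoqxa kfyq corh pti iey sik tdqsu tsuys
Hunk 3: at line 4 remove [iey,sik,tdqsu] add [drzck,ksmwm] -> 7 lines: zoqxa kfyq corh pti drzck ksmwm tsuys
Hunk 4: at line 4 remove [drzck,ksmwm] add [dyzer,mfp] -> 7 lines: zoqxa kfyq corh pti dyzer mfp tsuys
Hunk 5: at line 1 remove [corh,pti,dyzer] add [buagl,lrv] -> 6 lines: zoqxa kfyq buagl lrv mfp tsuys
Final line count: 6

Answer: 6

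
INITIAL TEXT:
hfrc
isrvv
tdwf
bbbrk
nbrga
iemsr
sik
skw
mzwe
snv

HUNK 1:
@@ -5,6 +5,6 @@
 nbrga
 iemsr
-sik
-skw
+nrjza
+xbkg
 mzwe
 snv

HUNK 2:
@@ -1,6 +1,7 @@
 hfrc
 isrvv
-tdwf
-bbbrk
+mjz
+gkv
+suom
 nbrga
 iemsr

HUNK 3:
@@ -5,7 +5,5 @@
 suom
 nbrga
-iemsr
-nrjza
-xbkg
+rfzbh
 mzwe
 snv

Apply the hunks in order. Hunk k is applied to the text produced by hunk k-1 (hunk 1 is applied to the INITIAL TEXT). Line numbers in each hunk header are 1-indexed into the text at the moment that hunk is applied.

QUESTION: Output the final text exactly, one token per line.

Hunk 1: at line 5 remove [sik,skw] add [nrjza,xbkg] -> 10 lines: hfrc isrvv tdwf bbbrk nbrga iemsr nrjza xbkg mzwe snv
Hunk 2: at line 1 remove [tdwf,bbbrk] add [mjz,gkv,suom] -> 11 lines: hfrc isrvv mjz gkv suom nbrga iemsr nrjza xbkg mzwe snv
Hunk 3: at line 5 remove [iemsr,nrjza,xbkg] add [rfzbh] -> 9 lines: hfrc isrvv mjz gkv suom nbrga rfzbh mzwe snv

Answer: hfrc
isrvv
mjz
gkv
suom
nbrga
rfzbh
mzwe
snv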